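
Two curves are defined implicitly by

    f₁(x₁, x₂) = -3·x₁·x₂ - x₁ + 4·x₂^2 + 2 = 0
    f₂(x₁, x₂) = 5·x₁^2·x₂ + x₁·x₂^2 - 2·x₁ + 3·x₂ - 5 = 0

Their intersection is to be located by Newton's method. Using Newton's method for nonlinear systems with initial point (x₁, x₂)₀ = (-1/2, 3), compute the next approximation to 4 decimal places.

At (-1/2, 3): F = (43.0000, 4.2500).
Jacobian J = [[-3·x₂ - 1, -3·x₁ + 8·x₂], [10·x₁·x₂ + x₂^2 - 2, 5·x₁^2 + 2·x₁·x₂ + 3]].
At the point, J = [[-10.0000, 25.5000], [-8.0000, 1.2500]] (det J = 191.5000).
Solving J·Δ = −F gives Δ = (0.2852, -1.5744).
Then the next iterate is (x₁, x₂)₁ = (-0.2148, 1.4256).

(-0.2148, 1.4256)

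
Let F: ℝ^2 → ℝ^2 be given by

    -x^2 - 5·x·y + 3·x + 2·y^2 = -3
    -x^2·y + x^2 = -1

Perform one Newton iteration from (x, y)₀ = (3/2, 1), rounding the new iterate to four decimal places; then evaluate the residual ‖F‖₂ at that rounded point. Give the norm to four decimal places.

At (3/2, 1): F = (-0.2500, 1.0000).
Jacobian J = [[-2·x - 5·y + 3, -5·x + 4·y], [-2·x·y + 2·x, -x^2]].
At the point, J = [[-5.0000, -3.5000], [0.0000, -2.2500]] (det J = 11.2500).
Solving J·Δ = −F gives Δ = (-0.3611, 0.4444).
Then the next iterate is (x, y)₁ = (1.1389, 1.4444).
Re-evaluating at (1.1389, 1.4444): F = (1.067054, 0.423572), so ‖F‖₂ = 1.1480.

1.1480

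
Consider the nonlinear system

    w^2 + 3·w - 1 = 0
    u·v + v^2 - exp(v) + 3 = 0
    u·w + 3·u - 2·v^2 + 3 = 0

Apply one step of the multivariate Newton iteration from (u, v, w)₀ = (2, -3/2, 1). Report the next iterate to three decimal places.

(6.539, -5.409, 0.400)

At (2, -3/2, 1): F = (3.000, 2.02687, 6.500).
Jacobian J = [[0, 0, 2·w + 3], [v, u + 2·v - exp(v), 0], [w + 3, -4·v, u]].
At the point, J = [[0.000, 0.000, 5.000], [-1.500, -1.22313, 0.000], [4.000, 6.000, 2.000]] (det J = -20.53740).
Solving J·Δ = −F gives Δ = (4.539, -3.909, -0.600).
Then the next iterate is (u, v, w)₁ = (6.539, -5.409, 0.400).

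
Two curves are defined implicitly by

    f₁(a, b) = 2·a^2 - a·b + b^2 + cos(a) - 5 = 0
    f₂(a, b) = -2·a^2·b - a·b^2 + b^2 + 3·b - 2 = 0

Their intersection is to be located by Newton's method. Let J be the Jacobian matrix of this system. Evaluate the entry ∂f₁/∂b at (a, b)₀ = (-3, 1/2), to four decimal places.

∂f₁/∂b = -a + 2·b.
At (-3, 1/2) this is 4.0000.

4.0000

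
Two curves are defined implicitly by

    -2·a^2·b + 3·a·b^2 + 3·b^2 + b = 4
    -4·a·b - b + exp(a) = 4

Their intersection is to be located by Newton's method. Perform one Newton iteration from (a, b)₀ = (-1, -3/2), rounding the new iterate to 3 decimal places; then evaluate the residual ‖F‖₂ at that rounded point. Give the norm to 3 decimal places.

36.059

At (-1, -3/2): F = (-2.500, -8.13212).
Jacobian J = [[-4·a·b + 3·b^2, -2·a^2 + 6·a·b + 6·b + 1], [-4·b + exp(a), -4·a - 1]].
At the point, J = [[0.750, -1.000], [6.36788, 3.000]] (det J = 8.61788).
Solving J·Δ = −F gives Δ = (1.814, -1.140).
Then the next iterate is (a, b)₁ = (0.814, -2.640).
Re-evaluating at (0.814, -2.640): F = (34.78707, 9.49276), so ‖F‖₂ = 36.059.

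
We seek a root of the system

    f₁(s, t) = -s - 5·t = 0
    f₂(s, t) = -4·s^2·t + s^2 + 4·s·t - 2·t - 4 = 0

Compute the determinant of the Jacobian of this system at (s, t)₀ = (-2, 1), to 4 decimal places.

J = [[-1, -5], [-8·s·t + 2·s + 4·t, -4·s^2 + 4·s - 2]].
At the point, J = [[-1.0000, -5.0000], [16.0000, -26.0000]].
det J = 106.0000.

106.0000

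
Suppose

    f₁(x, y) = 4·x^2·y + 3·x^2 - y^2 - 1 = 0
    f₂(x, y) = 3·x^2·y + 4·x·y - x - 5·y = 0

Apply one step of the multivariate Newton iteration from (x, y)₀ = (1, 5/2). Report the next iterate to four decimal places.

At (1, 5/2): F = (5.7500, 4.0000).
Jacobian J = [[8·x·y + 6·x, 4·x^2 - 2·y], [6·x·y + 4·y - 1, 3·x^2 + 4·x - 5]].
At the point, J = [[26.0000, -1.0000], [24.0000, 2.0000]] (det J = 76.0000).
Solving J·Δ = −F gives Δ = (-0.2039, 0.4474).
Then the next iterate is (x, y)₁ = (0.7961, 2.9474).

(0.7961, 2.9474)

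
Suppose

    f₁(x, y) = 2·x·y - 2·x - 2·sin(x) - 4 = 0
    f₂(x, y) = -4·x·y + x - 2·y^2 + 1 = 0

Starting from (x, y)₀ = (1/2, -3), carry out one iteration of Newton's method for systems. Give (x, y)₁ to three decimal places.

(-0.215, -1.020)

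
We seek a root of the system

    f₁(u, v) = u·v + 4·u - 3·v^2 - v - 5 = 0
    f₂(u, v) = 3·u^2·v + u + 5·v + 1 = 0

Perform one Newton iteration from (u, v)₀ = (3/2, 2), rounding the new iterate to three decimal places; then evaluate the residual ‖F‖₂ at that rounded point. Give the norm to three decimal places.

8.496

At (3/2, 2): F = (-10.000, 26.000).
Jacobian J = [[v + 4, u - 6·v - 1], [6·u·v + 1, 3·u^2 + 5]].
At the point, J = [[6.000, -11.500], [19.000, 11.750]] (det J = 289.000).
Solving J·Δ = −F gives Δ = (-0.628, -1.197).
Then the next iterate is (u, v)₁ = (0.872, 0.803).
Re-evaluating at (0.872, 0.803): F = (-3.54921, 7.71877), so ‖F‖₂ = 8.496.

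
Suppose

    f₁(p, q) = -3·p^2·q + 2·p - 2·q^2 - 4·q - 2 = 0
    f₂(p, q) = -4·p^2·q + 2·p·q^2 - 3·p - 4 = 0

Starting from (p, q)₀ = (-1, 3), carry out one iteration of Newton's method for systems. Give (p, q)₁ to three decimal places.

At (-1, 3): F = (-43.000, -31.000).
Jacobian J = [[-6·p·q + 2, -3·p^2 - 4·q - 4], [-8·p·q + 2·q^2 - 3, -4·p^2 + 4·p·q]].
At the point, J = [[20.000, -19.000], [39.000, -16.000]] (det J = 421.000).
Solving J·Δ = −F gives Δ = (-0.235, -2.511).
Then the next iterate is (p, q)₁ = (-1.235, 0.489).

(-1.235, 0.489)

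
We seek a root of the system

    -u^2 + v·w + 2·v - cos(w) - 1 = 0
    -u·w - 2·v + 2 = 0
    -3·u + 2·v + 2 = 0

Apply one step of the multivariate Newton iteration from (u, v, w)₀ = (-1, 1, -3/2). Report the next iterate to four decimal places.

At (-1, 1, -3/2): F = (-1.570737, -1.5000, 7.0000).
Jacobian J = [[-2·u, w + 2, v + sin(w)], [-w, -2, -u], [-3, 2, 0]].
At the point, J = [[2.0000, 0.5000, 0.002505], [1.5000, -2.0000, 1.0000], [-3.0000, 2.0000, 0.0000]] (det J = -5.507515).
Solving J·Δ = −F gives Δ = (1.2109, -1.6837, -3.6837).
Then the next iterate is (u, v, w)₁ = (0.2109, -0.6837, -5.1837).

(0.2109, -0.6837, -5.1837)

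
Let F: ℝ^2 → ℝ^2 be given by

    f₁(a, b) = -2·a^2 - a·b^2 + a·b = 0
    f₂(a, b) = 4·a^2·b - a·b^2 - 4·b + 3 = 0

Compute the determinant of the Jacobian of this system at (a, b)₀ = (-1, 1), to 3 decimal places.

17.000

J = [[-4·a - b^2 + b, -2·a·b + a], [8·a·b - b^2, 4·a^2 - 2·a·b - 4]].
At the point, J = [[4.000, 1.000], [-9.000, 2.000]].
det J = 17.000.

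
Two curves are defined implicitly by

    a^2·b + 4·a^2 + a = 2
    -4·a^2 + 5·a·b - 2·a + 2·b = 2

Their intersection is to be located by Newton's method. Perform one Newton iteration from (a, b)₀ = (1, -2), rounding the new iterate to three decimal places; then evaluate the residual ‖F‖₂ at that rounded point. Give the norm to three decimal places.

5.476

At (1, -2): F = (1.000, -22.000).
Jacobian J = [[2·a·b + 8·a + 1, a^2], [-8·a + 5·b - 2, 5·a + 2]].
At the point, J = [[5.000, 1.000], [-20.000, 7.000]] (det J = 55.000).
Solving J·Δ = −F gives Δ = (-0.527, 1.636).
Then the next iterate is (a, b)₁ = (0.473, -0.364).
Re-evaluating at (0.473, -0.364): F = (-0.71352, -5.42978), so ‖F‖₂ = 5.476.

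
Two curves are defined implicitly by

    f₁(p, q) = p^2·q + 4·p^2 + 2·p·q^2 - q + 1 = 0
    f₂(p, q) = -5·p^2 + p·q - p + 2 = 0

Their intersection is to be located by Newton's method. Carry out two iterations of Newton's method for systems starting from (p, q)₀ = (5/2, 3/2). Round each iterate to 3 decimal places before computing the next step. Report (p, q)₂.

(0.770, 0.640)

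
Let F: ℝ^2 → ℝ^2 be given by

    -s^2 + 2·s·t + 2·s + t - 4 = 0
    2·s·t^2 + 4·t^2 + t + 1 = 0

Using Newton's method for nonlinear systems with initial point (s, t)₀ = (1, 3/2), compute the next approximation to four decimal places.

(1.4483, 0.5517)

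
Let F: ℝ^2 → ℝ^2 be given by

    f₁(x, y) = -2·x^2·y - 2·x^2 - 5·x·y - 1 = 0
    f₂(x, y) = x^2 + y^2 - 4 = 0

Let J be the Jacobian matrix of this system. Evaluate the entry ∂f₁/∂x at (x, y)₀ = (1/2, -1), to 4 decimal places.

5.0000

∂f₁/∂x = -4·x·y - 4·x - 5·y.
At (1/2, -1) this is 5.0000.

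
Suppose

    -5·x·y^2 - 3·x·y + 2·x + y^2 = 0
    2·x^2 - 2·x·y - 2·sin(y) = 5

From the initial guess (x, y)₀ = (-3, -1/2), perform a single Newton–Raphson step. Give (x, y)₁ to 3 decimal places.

(-2.272, -1.194)

At (-3, -1/2): F = (-6.500, 10.95885).
Jacobian J = [[-5·y^2 - 3·y + 2, -10·x·y - 3·x + 2·y], [4·x - 2·y, -2·x - 2·cos(y)]].
At the point, J = [[2.250, -7.000], [-11.000, 4.24483]] (det J = -67.44912).
Solving J·Δ = −F gives Δ = (0.728, -0.694).
Then the next iterate is (x, y)₁ = (-2.272, -1.194).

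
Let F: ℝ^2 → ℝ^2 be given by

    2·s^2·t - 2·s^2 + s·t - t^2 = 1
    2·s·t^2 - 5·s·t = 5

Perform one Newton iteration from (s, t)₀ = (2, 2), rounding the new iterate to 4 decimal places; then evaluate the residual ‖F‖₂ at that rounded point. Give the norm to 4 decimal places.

7.0268

At (2, 2): F = (7.0000, -9.0000).
Jacobian J = [[4·s·t - 4·s + t, 2·s^2 + s - 2·t], [2·t^2 - 5·t, 4·s·t - 5·s]].
At the point, J = [[10.0000, 6.0000], [-2.0000, 6.0000]] (det J = 72.0000).
Solving J·Δ = −F gives Δ = (-1.3333, 1.0556).
Then the next iterate is (s, t)₁ = (0.6667, 3.0556).
Re-evaluating at (0.6667, 3.0556): F = (-6.472140, -2.736298), so ‖F‖₂ = 7.0268.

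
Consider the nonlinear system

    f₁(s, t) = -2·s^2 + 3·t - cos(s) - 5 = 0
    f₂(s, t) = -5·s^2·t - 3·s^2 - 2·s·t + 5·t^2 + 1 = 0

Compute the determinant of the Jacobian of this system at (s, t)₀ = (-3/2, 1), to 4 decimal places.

-57.2456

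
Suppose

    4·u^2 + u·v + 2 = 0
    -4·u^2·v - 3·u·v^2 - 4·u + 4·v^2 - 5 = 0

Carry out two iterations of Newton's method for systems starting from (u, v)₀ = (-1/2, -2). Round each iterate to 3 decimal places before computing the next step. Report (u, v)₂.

(2.787, -3.668)

At (-1/2, -2): F = (4.000, 21.000).
Jacobian J = [[8·u + v, u], [-8·u·v - 3·v^2 - 4, -4·u^2 - 6·u·v + 8·v]].
At the point, J = [[-6.000, -0.500], [-24.000, -23.000]] (det J = 126.000).
Solving J·Δ = −F gives Δ = (0.647, 0.238).
Then the next iterate is (u, v)₁ = (0.147, -1.762).
Round to (0.147, -1.762) and repeat: F = (1.82742, 5.61373), J = [[-0.586, 0.147], [-11.24182, -12.62835]].
Δ = (2.640, -1.906), so (u, v)₂ = (2.787, -3.668).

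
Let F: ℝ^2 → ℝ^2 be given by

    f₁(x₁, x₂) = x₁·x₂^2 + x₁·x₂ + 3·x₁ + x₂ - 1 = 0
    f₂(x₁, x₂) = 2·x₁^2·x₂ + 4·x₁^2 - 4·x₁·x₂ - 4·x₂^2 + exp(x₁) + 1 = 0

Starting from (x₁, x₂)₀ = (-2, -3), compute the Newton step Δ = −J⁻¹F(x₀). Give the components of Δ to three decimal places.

At (-2, -3): F = (-22.000, -66.86466).
Jacobian J = [[x₂^2 + x₂ + 3, 2·x₁·x₂ + x₁ + 1], [4·x₁·x₂ + 8·x₁ - 4·x₂ + exp(x₁), 2·x₁^2 - 4·x₁ - 8·x₂]].
At the point, J = [[9.000, 11.000], [20.13534, 40.000]] (det J = 138.51131).
Solving J·Δ = −F gives Δ = (1.043, 1.147).

(1.043, 1.147)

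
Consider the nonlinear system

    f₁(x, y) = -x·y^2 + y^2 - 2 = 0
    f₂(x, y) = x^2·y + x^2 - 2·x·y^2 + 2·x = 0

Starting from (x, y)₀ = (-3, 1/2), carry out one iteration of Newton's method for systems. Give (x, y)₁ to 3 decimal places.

(-1.057, 0.871)

At (-3, 1/2): F = (-1.000, 9.000).
Jacobian J = [[-y^2, -2·x·y + 2·y], [2·x·y + 2·x - 2·y^2 + 2, x^2 - 4·x·y]].
At the point, J = [[-0.250, 4.000], [-7.500, 15.000]] (det J = 26.250).
Solving J·Δ = −F gives Δ = (1.943, 0.371).
Then the next iterate is (x, y)₁ = (-1.057, 0.871).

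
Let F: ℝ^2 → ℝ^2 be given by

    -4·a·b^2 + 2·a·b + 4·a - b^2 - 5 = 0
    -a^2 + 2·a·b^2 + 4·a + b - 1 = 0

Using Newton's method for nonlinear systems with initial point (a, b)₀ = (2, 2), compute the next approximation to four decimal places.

At (2, 2): F = (-25.0000, 21.0000).
Jacobian J = [[-4·b^2 + 2·b + 4, -8·a·b + 2·a - 2·b], [-2·a + 2·b^2 + 4, 4·a·b + 1]].
At the point, J = [[-8.0000, -32.0000], [8.0000, 17.0000]] (det J = 120.0000).
Solving J·Δ = −F gives Δ = (-2.0583, -0.2667).
Then the next iterate is (a, b)₁ = (-0.0583, 1.7333).

(-0.0583, 1.7333)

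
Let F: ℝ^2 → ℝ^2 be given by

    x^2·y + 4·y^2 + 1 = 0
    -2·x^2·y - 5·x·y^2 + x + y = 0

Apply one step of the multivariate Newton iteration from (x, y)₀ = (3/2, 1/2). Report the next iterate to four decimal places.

(7.0328, -1.3279)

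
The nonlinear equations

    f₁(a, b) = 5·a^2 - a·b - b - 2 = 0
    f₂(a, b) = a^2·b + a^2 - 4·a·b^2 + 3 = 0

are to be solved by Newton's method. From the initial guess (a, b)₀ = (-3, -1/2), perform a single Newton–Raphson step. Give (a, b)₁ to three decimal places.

(-1.477, 0.969)

At (-3, -1/2): F = (42.000, 10.500).
Jacobian J = [[10·a - b, -a - 1], [2·a·b + 2·a - 4·b^2, a^2 - 8·a·b]].
At the point, J = [[-29.500, 2.000], [-4.000, -3.000]] (det J = 96.500).
Solving J·Δ = −F gives Δ = (1.523, 1.469).
Then the next iterate is (a, b)₁ = (-1.477, 0.969).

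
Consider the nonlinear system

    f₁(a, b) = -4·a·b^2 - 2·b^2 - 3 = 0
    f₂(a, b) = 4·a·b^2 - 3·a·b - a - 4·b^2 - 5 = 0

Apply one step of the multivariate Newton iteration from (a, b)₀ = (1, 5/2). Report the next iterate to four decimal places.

(1.4974, 0.7355)

At (1, 5/2): F = (-40.5000, -13.5000).
Jacobian J = [[-4·b^2, -8·a·b - 4·b], [4·b^2 - 3·b - 1, 8·a·b - 3·a - 8·b]].
At the point, J = [[-25.0000, -30.0000], [16.5000, -3.0000]] (det J = 570.0000).
Solving J·Δ = −F gives Δ = (0.4974, -1.7645).
Then the next iterate is (a, b)₁ = (1.4974, 0.7355).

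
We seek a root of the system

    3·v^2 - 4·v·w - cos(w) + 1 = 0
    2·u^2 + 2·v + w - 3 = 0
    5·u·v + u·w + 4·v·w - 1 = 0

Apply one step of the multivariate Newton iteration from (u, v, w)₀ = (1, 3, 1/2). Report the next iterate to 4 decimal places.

At (1, 3, 1/2): F = (21.122417, 5.5000, 20.5000).
Jacobian J = [[0, 6·v - 4·w, -4·v + sin(w)], [4·u, 2, 1], [5·v + w, 5·u + 4·w, u + 4·v]].
At the point, J = [[0.0000, 16.0000, -11.520574], [4.0000, 2.0000, 1.0000], [15.5000, 7.0000, 13.0000]] (det J = -549.438277).
Solving J·Δ = −F gives Δ = (-0.7023, -1.3350, -0.0207).
Then the next iterate is (u, v, w)₁ = (0.2977, 1.6650, 0.4793).

(0.2977, 1.6650, 0.4793)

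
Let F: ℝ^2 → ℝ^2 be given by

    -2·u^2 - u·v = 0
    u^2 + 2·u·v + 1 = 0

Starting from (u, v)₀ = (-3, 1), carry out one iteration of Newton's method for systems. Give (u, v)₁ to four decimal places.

At (-3, 1): F = (-15.0000, 4.0000).
Jacobian J = [[-4·u - v, -u], [2·u + 2·v, 2·u]].
At the point, J = [[11.0000, 3.0000], [-4.0000, -6.0000]] (det J = -54.0000).
Solving J·Δ = −F gives Δ = (1.4444, -0.2963).
Then the next iterate is (u, v)₁ = (-1.5556, 0.7037).

(-1.5556, 0.7037)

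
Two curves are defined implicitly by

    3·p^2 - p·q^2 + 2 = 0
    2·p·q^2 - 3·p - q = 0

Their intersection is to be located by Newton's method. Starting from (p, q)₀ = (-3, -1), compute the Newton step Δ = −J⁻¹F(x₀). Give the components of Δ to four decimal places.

(1.7488, -0.2047)

At (-3, -1): F = (32.0000, 4.0000).
Jacobian J = [[6·p - q^2, -2·p·q], [2·q^2 - 3, 4·p·q - 1]].
At the point, J = [[-19.0000, -6.0000], [-1.0000, 11.0000]] (det J = -215.0000).
Solving J·Δ = −F gives Δ = (1.7488, -0.2047).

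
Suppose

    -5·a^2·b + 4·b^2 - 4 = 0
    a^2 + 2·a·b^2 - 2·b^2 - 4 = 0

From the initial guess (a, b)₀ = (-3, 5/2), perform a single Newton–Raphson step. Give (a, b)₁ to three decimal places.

(-2.107, 1.520)

At (-3, 5/2): F = (-91.500, -45.000).
Jacobian J = [[-10·a·b, -5·a^2 + 8·b], [2·a + 2·b^2, 4·a·b - 4·b]].
At the point, J = [[75.000, -25.000], [6.500, -40.000]] (det J = -2837.500).
Solving J·Δ = −F gives Δ = (0.893, -0.980).
Then the next iterate is (a, b)₁ = (-2.107, 1.520).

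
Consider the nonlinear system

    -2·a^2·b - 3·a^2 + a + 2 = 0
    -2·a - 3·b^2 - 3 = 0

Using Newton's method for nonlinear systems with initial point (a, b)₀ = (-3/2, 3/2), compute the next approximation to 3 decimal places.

(-1.019, 0.643)

At (-3/2, 3/2): F = (-13.000, -6.750).
Jacobian J = [[-4·a·b - 6·a + 1, -2·a^2], [-2, -6·b]].
At the point, J = [[19.000, -4.500], [-2.000, -9.000]] (det J = -180.000).
Solving J·Δ = −F gives Δ = (0.481, -0.857).
Then the next iterate is (a, b)₁ = (-1.019, 0.643).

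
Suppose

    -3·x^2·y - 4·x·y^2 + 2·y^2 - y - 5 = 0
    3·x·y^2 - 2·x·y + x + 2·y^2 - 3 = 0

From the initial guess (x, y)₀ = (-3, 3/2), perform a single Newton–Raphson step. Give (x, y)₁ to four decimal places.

At (-3, 3/2): F = (-15.5000, -12.7500).
Jacobian J = [[-6·x·y - 4·y^2, -3·x^2 - 8·x·y + 4·y - 1], [3·y^2 - 2·y + 1, 6·x·y - 2·x + 4·y]].
At the point, J = [[18.0000, 14.0000], [4.7500, -15.0000]] (det J = -336.5000).
Solving J·Δ = −F gives Δ = (1.2214, -0.4632).
Then the next iterate is (x, y)₁ = (-1.7786, 1.0368).

(-1.7786, 1.0368)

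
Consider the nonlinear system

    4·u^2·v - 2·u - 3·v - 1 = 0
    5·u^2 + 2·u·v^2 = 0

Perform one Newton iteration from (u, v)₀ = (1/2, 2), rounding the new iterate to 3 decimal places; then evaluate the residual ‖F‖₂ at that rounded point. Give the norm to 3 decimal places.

At (1/2, 2): F = (-6.000, 5.250).
Jacobian J = [[8·u·v - 2, 4·u^2 - 3], [10·u + 2·v^2, 4·u·v]].
At the point, J = [[6.000, -2.000], [13.000, 4.000]] (det J = 50.000).
Solving J·Δ = −F gives Δ = (0.270, -2.190).
Then the next iterate is (u, v)₁ = (0.770, -0.190).
Re-evaluating at (0.770, -0.190): F = (-2.42060, 3.02009), so ‖F‖₂ = 3.870.

3.870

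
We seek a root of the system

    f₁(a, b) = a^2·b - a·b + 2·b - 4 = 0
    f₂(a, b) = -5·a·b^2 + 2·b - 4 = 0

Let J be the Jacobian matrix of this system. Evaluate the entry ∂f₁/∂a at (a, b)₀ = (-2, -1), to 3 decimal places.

∂f₁/∂a = 2·a·b - b.
At (-2, -1) this is 5.000.

5.000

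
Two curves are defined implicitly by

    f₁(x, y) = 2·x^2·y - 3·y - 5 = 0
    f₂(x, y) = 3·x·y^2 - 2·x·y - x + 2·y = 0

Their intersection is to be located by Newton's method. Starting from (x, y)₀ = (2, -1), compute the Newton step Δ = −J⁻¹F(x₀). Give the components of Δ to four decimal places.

(-1.1957, 0.0870)

At (2, -1): F = (-10.0000, 6.0000).
Jacobian J = [[4·x·y, 2·x^2 - 3], [3·y^2 - 2·y - 1, 6·x·y - 2·x + 2]].
At the point, J = [[-8.0000, 5.0000], [4.0000, -14.0000]] (det J = 92.0000).
Solving J·Δ = −F gives Δ = (-1.1957, 0.0870).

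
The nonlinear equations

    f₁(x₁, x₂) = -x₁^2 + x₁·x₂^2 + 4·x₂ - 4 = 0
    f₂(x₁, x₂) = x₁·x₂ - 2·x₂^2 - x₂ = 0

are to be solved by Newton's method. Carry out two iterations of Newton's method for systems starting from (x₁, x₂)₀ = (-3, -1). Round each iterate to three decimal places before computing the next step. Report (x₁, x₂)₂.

At (-3, -1): F = (-20.000, 2.000).
Jacobian J = [[-2·x₁ + x₂^2, 2·x₁·x₂ + 4], [x₂, x₁ - 4·x₂ - 1]].
At the point, J = [[7.000, 10.000], [-1.000, 0.000]] (det J = 10.000).
Solving J·Δ = −F gives Δ = (2.000, 0.600).
Then the next iterate is (x₁, x₂)₁ = (-1.000, -0.400).
Round to (-1.000, -0.400) and repeat: F = (-6.760, 0.480), J = [[2.160, 4.800], [-0.400, -0.400]].
Δ = (-0.379, 1.579), so (x₁, x₂)₂ = (-1.379, 1.179).

(-1.379, 1.179)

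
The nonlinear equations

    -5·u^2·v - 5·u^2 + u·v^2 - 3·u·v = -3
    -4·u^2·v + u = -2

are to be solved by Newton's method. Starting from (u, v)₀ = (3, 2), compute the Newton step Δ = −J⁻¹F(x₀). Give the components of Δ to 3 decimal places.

At (3, 2): F = (-138.000, -67.000).
Jacobian J = [[-10·u·v - 10·u + v^2 - 3·v, -5·u^2 + 2·u·v - 3·u], [-8·u·v + 1, -4·u^2]].
At the point, J = [[-92.000, -42.000], [-47.000, -36.000]] (det J = 1338.000).
Solving J·Δ = −F gives Δ = (-1.610, 0.241).

(-1.610, 0.241)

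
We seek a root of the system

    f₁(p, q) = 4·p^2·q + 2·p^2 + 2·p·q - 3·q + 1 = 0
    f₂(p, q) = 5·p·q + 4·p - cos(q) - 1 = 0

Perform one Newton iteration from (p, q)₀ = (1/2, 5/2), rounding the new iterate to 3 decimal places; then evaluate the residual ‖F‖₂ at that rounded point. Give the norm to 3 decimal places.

1.031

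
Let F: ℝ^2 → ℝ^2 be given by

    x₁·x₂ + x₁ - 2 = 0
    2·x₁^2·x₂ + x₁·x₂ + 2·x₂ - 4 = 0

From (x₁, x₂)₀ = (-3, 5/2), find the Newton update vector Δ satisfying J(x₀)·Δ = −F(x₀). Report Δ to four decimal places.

At (-3, 5/2): F = (-12.5000, 38.5000).
Jacobian J = [[x₂ + 1, x₁], [4·x₁·x₂ + x₂, 2·x₁^2 + x₁ + 2]].
At the point, J = [[3.5000, -3.0000], [-27.5000, 17.0000]] (det J = -23.0000).
Solving J·Δ = −F gives Δ = (-4.2174, -9.0870).

(-4.2174, -9.0870)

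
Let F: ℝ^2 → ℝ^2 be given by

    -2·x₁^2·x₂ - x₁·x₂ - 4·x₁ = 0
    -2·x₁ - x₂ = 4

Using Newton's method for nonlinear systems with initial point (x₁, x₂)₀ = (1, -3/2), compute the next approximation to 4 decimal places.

(-0.4737, -3.0526)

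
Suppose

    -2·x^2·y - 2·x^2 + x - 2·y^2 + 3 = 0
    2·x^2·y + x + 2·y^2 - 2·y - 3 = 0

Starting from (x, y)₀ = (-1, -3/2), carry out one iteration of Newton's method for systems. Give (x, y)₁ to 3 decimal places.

(-0.682, -1.045)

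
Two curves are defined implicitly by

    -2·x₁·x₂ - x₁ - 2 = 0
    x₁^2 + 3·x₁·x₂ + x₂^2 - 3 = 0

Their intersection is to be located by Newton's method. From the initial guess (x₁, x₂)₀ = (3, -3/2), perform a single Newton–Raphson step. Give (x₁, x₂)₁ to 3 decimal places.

(3.357, -0.714)

At (3, -3/2): F = (4.000, -5.250).
Jacobian J = [[-2·x₂ - 1, -2·x₁], [2·x₁ + 3·x₂, 3·x₁ + 2·x₂]].
At the point, J = [[2.000, -6.000], [1.500, 6.000]] (det J = 21.000).
Solving J·Δ = −F gives Δ = (0.357, 0.786).
Then the next iterate is (x₁, x₂)₁ = (3.357, -0.714).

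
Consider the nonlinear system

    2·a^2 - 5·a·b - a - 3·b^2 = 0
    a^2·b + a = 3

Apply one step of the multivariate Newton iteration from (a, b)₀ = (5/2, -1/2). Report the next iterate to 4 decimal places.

(1.4165, -0.1800)

At (5/2, -1/2): F = (15.5000, -3.6250).
Jacobian J = [[4·a - 5·b - 1, -5·a - 6·b], [2·a·b + 1, a^2]].
At the point, J = [[11.5000, -9.5000], [-1.5000, 6.2500]] (det J = 57.6250).
Solving J·Δ = −F gives Δ = (-1.0835, 0.3200).
Then the next iterate is (a, b)₁ = (1.4165, -0.1800).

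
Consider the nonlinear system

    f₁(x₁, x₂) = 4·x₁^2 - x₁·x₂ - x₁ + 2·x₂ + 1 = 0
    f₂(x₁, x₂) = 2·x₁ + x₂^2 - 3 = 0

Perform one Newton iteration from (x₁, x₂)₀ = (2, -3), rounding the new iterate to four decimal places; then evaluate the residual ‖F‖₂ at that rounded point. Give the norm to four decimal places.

At (2, -3): F = (15.0000, 10.0000).
Jacobian J = [[8·x₁ - x₂ - 1, -x₁ + 2], [2, 2·x₂]].
At the point, J = [[18.0000, 0.0000], [2.0000, -6.0000]] (det J = -108.0000).
Solving J·Δ = −F gives Δ = (-0.8333, 1.3889).
Then the next iterate is (x₁, x₂)₁ = (1.1667, -1.6111).
Re-evaluating at (1.1667, -1.6111): F = (3.935526, 1.929043), so ‖F‖₂ = 4.3829.

4.3829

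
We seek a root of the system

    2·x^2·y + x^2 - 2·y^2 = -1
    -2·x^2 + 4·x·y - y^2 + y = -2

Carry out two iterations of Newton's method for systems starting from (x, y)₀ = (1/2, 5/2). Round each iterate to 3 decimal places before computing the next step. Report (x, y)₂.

(-0.482, 0.868)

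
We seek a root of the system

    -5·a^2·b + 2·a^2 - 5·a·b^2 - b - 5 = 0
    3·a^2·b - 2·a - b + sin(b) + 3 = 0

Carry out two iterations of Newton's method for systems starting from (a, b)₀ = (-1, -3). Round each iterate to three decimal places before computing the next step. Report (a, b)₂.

At (-1, -3): F = (60.000, -1.14112).
Jacobian J = [[-10·a·b + 4·a - 5·b^2, -5·a^2 - 10·a·b - 1], [6·a·b - 2, 3·a^2 + cos(b) - 1]].
At the point, J = [[-79.000, -36.000], [16.000, 1.01001]] (det J = 496.20941).
Solving J·Δ = −F gives Δ = (-0.039, 1.753).
Then the next iterate is (a, b)₁ = (-1.039, -1.247).
Round to (-1.039, -1.247) and repeat: F = (13.21513, 1.33848), J = [[-24.88737, -19.35393], [5.77380, 2.55673]].
Δ = (-1.241, 2.278), so (a, b)₂ = (-2.280, 1.031).

(-2.280, 1.031)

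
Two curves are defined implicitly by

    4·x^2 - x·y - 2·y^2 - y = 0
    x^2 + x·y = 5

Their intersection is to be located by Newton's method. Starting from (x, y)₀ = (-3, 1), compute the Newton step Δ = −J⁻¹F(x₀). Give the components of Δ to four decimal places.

(1.6308, -2.3846)

At (-3, 1): F = (36.0000, 1.0000).
Jacobian J = [[8·x - y, -x - 4·y - 1], [2·x + y, x]].
At the point, J = [[-25.0000, -2.0000], [-5.0000, -3.0000]] (det J = 65.0000).
Solving J·Δ = −F gives Δ = (1.6308, -2.3846).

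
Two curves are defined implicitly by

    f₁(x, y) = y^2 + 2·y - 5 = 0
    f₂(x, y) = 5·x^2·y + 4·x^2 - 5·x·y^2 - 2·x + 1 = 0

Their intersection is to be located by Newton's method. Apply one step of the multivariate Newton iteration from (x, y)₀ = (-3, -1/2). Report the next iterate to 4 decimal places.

At (-3, -1/2): F = (-5.7500, 24.2500).
Jacobian J = [[0, 2·y + 2], [10·x·y + 8·x - 5·y^2 - 2, 5·x^2 - 10·x·y]].
At the point, J = [[0.0000, 1.0000], [-12.2500, 30.0000]] (det J = 12.2500).
Solving J·Δ = −F gives Δ = (16.0612, 5.7500).
Then the next iterate is (x, y)₁ = (13.0612, 5.2500).

(13.0612, 5.2500)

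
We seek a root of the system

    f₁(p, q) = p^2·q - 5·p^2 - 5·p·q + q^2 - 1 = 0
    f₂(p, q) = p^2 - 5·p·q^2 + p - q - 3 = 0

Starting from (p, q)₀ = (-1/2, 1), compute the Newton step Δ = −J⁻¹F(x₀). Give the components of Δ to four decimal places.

(-0.7247, -0.4684)

At (-1/2, 1): F = (1.5000, -1.7500).
Jacobian J = [[2·p·q - 10·p - 5·q, p^2 - 5·p + 2·q], [2·p - 5·q^2 + 1, -10·p·q - 1]].
At the point, J = [[-1.0000, 4.7500], [-5.0000, 4.0000]] (det J = 19.7500).
Solving J·Δ = −F gives Δ = (-0.7247, -0.4684).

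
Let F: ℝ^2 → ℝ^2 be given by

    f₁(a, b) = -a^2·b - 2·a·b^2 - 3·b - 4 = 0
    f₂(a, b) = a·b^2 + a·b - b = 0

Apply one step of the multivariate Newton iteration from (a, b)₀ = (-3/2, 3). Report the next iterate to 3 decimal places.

(2.225, 5.061)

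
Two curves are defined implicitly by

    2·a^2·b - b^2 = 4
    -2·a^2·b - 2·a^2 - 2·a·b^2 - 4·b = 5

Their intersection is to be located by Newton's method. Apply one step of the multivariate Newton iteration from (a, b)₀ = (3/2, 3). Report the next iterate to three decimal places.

(1.303, 0.972)

At (3/2, 3): F = (0.500, -62.000).
Jacobian J = [[4·a·b, 2·a^2 - 2·b], [-4·a·b - 4·a - 2·b^2, -2·a^2 - 4·a·b - 4]].
At the point, J = [[18.000, -1.500], [-42.000, -26.500]] (det J = -540.000).
Solving J·Δ = −F gives Δ = (-0.197, -2.028).
Then the next iterate is (a, b)₁ = (1.303, 0.972).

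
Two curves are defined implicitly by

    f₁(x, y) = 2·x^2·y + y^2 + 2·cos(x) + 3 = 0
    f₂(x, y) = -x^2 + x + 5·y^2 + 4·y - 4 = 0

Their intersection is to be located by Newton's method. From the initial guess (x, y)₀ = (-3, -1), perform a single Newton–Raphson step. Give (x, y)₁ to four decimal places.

At (-3, -1): F = (-15.979985, -15.0000).
Jacobian J = [[4·x·y - 2·sin(x), 2·x^2 + 2·y], [-2·x + 1, 10·y + 4]].
At the point, J = [[12.282240, 16.0000], [7.0000, -6.0000]] (det J = -185.693440).
Solving J·Δ = −F gives Δ = (1.8088, -0.3897).
Then the next iterate is (x, y)₁ = (-1.1912, -1.3897).

(-1.1912, -1.3897)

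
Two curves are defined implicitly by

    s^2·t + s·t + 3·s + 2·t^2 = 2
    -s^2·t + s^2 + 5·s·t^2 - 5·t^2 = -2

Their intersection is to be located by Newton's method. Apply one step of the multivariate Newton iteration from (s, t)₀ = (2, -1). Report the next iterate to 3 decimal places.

At (2, -1): F = (0.000, 15.000).
Jacobian J = [[2·s·t + t + 3, s^2 + s + 4·t], [-2·s·t + 2·s + 5·t^2, -s^2 + 10·s·t - 10·t]].
At the point, J = [[-2.000, 2.000], [13.000, -14.000]] (det J = 2.000).
Solving J·Δ = −F gives Δ = (15.000, 15.000).
Then the next iterate is (s, t)₁ = (17.000, 14.000).

(17.000, 14.000)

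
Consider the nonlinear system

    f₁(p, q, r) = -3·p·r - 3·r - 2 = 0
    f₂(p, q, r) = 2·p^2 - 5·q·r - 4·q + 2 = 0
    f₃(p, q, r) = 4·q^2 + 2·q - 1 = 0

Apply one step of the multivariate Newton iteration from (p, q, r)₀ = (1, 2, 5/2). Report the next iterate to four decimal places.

At (1, 2, 5/2): F = (-17.0000, -29.0000, 19.0000).
Jacobian J = [[-3·r, 0, -3·p - 3], [4·p, -5·r - 4, -5·q], [0, 8·q + 2, 0]].
At the point, J = [[-7.5000, 0.0000, -6.0000], [4.0000, -16.5000, -10.0000], [0.0000, 18.0000, 0.0000]] (det J = -1782.0000).
Solving J·Δ = −F gives Δ = (-1.0152, -1.0556, -1.5644).
Then the next iterate is (p, q, r)₁ = (-0.0152, 0.9444, 0.9356).

(-0.0152, 0.9444, 0.9356)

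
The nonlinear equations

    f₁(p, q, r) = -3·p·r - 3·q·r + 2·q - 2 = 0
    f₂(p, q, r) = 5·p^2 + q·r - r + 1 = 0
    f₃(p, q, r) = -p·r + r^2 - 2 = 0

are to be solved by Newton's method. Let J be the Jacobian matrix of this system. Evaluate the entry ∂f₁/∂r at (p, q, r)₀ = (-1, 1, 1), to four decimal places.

0.0000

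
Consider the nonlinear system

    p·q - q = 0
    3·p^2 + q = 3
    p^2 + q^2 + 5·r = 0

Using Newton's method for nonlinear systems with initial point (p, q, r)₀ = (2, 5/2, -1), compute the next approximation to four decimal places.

At (2, 5/2, -1): F = (2.5000, 11.5000, 5.2500).
Jacobian J = [[q, p - 1, 0], [6·p, 1, 0], [2·p, 2·q, 5]].
At the point, J = [[2.5000, 1.0000, 0.0000], [12.0000, 1.0000, 0.0000], [4.0000, 5.0000, 5.0000]] (det J = -47.5000).
Solving J·Δ = −F gives Δ = (-0.9474, -0.1316, -0.1605).
Then the next iterate is (p, q, r)₁ = (1.0526, 2.3684, -1.1605).

(1.0526, 2.3684, -1.1605)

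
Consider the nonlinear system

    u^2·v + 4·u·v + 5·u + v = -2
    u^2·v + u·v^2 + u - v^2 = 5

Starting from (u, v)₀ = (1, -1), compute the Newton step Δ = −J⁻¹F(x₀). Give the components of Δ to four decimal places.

(31.0000, 5.0000)

At (1, -1): F = (1.0000, -5.0000).
Jacobian J = [[2·u·v + 4·v + 5, u^2 + 4·u + 1], [2·u·v + v^2 + 1, u^2 + 2·u·v - 2·v]].
At the point, J = [[-1.0000, 6.0000], [0.0000, 1.0000]] (det J = -1.0000).
Solving J·Δ = −F gives Δ = (31.0000, 5.0000).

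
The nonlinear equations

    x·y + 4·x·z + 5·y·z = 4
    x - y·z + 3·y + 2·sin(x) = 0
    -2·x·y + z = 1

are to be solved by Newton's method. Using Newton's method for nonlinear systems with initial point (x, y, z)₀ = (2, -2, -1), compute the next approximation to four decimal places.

(0.2947, -1.7646, 0.7629)

At (2, -2, -1): F = (-6.0000, -4.181405, 6.0000).
Jacobian J = [[y + 4·z, x + 5·z, 4·x + 5·y], [2·cos(x) + 1, -z + 3, -y], [-2·y, -2·x, 1]].
At the point, J = [[-6.0000, -3.0000, -2.0000], [0.167706, 4.0000, 2.0000], [4.0000, -4.0000, 1.0000]] (det J = -62.155230).
Solving J·Δ = −F gives Δ = (-1.7053, 0.2354, 1.7629).
Then the next iterate is (x, y, z)₁ = (0.2947, -1.7646, 0.7629).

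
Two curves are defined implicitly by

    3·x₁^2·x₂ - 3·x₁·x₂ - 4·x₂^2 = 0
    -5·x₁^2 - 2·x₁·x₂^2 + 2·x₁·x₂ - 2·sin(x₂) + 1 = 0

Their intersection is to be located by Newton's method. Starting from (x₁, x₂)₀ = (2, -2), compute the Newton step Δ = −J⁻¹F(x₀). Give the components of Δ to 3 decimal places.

(-0.981, 0.470)

At (2, -2): F = (-28.000, -41.18141).
Jacobian J = [[6·x₁·x₂ - 3·x₂, 3·x₁^2 - 3·x₁ - 8·x₂], [-10·x₁ - 2·x₂^2 + 2·x₂, -4·x₁·x₂ + 2·x₁ - 2·cos(x₂)]].
At the point, J = [[-18.000, 22.000], [-32.000, 20.83229]] (det J = 329.01871).
Solving J·Δ = −F gives Δ = (-0.981, 0.470).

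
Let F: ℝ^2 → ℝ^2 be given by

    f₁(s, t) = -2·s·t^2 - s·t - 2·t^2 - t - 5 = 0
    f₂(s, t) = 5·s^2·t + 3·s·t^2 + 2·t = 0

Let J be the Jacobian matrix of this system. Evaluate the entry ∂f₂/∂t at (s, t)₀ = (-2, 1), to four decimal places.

10.0000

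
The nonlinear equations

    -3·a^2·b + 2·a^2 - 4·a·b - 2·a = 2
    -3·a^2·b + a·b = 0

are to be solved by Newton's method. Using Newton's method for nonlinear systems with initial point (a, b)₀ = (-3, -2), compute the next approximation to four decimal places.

(-2.0435, -1.2116)

At (-3, -2): F = (52.0000, 60.0000).
Jacobian J = [[-6·a·b + 4·a - 4·b - 2, -3·a^2 - 4·a], [-6·a·b + b, -3·a^2 + a]].
At the point, J = [[-42.0000, -15.0000], [-38.0000, -30.0000]] (det J = 690.0000).
Solving J·Δ = −F gives Δ = (0.9565, 0.7884).
Then the next iterate is (a, b)₁ = (-2.0435, -1.2116).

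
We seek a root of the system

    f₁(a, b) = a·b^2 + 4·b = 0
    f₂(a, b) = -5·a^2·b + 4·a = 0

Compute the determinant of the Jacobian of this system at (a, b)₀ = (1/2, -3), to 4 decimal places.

-30.2500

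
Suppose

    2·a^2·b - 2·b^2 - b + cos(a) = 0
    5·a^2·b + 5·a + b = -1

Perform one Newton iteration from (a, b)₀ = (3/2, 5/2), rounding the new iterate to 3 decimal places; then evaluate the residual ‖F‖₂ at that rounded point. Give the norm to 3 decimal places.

At (3/2, 5/2): F = (-3.67926, 39.125).
Jacobian J = [[4·a·b - sin(a), 2·a^2 - 4·b - 1], [10·a·b + 5, 5·a^2 + 1]].
At the point, J = [[14.00251, -6.500], [42.500, 12.250]] (det J = 447.78069).
Solving J·Δ = −F gives Δ = (-0.467, -1.573).
Then the next iterate is (a, b)₁ = (1.033, 0.927).
Re-evaluating at (1.033, 0.927): F = (-0.15503, 12.03796), so ‖F‖₂ = 12.039.

12.039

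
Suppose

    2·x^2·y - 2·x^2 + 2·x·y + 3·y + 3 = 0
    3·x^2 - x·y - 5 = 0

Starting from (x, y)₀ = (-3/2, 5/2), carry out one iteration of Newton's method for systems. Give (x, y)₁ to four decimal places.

At (-3/2, 5/2): F = (9.7500, 5.5000).
Jacobian J = [[4·x·y - 4·x + 2·y, 2·x^2 + 2·x + 3], [6·x - y, -x]].
At the point, J = [[-4.0000, 4.5000], [-11.5000, 1.5000]] (det J = 45.7500).
Solving J·Δ = −F gives Δ = (0.2213, -1.9699).
Then the next iterate is (x, y)₁ = (-1.2787, 0.5301).

(-1.2787, 0.5301)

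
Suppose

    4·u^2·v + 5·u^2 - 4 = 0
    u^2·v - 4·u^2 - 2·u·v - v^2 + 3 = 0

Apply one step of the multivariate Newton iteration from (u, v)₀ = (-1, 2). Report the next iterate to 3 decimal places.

At (-1, 2): F = (9.000, 1.000).
Jacobian J = [[8·u·v + 10·u, 4·u^2], [2·u·v - 8·u - 2·v, u^2 - 2·u - 2·v]].
At the point, J = [[-26.000, 4.000], [0.000, -1.000]] (det J = 26.000).
Solving J·Δ = −F gives Δ = (0.500, 1.000).
Then the next iterate is (u, v)₁ = (-0.500, 3.000).

(-0.500, 3.000)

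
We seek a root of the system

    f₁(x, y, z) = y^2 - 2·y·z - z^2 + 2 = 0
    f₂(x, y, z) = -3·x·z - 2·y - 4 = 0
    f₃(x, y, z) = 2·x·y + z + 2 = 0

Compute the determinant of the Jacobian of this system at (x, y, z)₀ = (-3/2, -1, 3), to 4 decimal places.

J = [[0, 2·y - 2·z, -2·y - 2·z], [-3·z, -2, -3·x], [2·y, 2·x, 1]].
At the point, J = [[0.0000, -8.0000, -4.0000], [-9.0000, -2.0000, 4.5000], [-2.0000, -3.0000, 1.0000]].
det J = -92.0000.

-92.0000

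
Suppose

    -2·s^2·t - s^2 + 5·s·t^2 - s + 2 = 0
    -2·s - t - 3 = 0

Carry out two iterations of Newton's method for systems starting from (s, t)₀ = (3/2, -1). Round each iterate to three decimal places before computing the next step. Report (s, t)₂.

(-1.070, -0.859)

At (3/2, -1): F = (10.250, -5.000).
Jacobian J = [[-4·s·t - 2·s + 5·t^2 - 1, -2·s^2 + 10·s·t], [-2, -1]].
At the point, J = [[7.000, -19.500], [-2.000, -1.000]] (det J = -46.000).
Solving J·Δ = −F gives Δ = (-2.342, -0.315).
Then the next iterate is (s, t)₁ = (-0.842, -1.315).
Round to (-0.842, -1.315) and repeat: F = (-3.28243, -0.001), J = [[4.90120, 9.65437], [-2.000, -1.000]].
Δ = (-0.228, 0.456), so (s, t)₂ = (-1.070, -0.859).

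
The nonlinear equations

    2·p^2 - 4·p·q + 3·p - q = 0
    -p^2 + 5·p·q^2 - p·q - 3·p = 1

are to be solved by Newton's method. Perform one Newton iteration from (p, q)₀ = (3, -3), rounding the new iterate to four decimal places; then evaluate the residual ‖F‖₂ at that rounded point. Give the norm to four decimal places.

27.1631

At (3, -3): F = (66.0000, 125.0000).
Jacobian J = [[4·p - 4·q + 3, -4·p - 1], [-2·p + 5·q^2 - q - 3, 10·p·q - p]].
At the point, J = [[27.0000, -13.0000], [39.0000, -93.0000]] (det J = -2004.0000).
Solving J·Δ = −F gives Δ = (-2.2520, 0.3997).
Then the next iterate is (p, q)₁ = (0.7480, -2.6003).
Re-evaluating at (0.7480, -2.6003): F = (13.743406, 23.429755), so ‖F‖₂ = 27.1631.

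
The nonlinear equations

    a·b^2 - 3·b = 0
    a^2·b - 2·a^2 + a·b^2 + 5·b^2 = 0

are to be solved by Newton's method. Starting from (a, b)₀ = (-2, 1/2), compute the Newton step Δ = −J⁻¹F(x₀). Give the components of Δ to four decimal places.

At (-2, 1/2): F = (-2.0000, -5.2500).
Jacobian J = [[b^2, 2·a·b - 3], [2·a·b - 4·a + b^2, a^2 + 2·a·b + 10·b]].
At the point, J = [[0.2500, -5.0000], [6.2500, 7.0000]] (det J = 33.0000).
Solving J·Δ = −F gives Δ = (1.2197, -0.3390).

(1.2197, -0.3390)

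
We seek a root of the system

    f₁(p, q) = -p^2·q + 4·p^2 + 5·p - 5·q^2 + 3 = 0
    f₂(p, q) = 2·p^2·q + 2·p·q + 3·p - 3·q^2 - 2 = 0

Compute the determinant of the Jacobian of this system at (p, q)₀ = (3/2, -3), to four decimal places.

J = [[-2·p·q + 8·p + 5, -p^2 - 10·q], [4·p·q + 2·q + 3, 2·p^2 + 2·p - 6·q]].
At the point, J = [[26.0000, 27.7500], [-21.0000, 25.5000]].
det J = 1245.7500.

1245.7500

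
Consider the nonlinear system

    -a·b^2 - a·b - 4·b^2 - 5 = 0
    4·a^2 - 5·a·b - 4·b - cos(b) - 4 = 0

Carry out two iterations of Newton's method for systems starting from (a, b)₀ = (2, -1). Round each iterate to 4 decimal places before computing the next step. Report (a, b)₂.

(-17.2937, -19.5608)

At (2, -1): F = (-9.0000, 25.459698).
Jacobian J = [[-b^2 - b, -2·a·b - a - 8·b], [8·a - 5·b, -5·a + sin(b) - 4]].
At the point, J = [[0.0000, 10.0000], [21.0000, -14.841471]] (det J = -210.0000).
Solving J·Δ = −F gives Δ = (-0.5763, 0.9000).
Then the next iterate is (a, b)₁ = (1.4237, -0.1000).
Round to (1.4237, -0.1000) and repeat: F = (-4.911867, 4.224533), J = [[0.0900, -0.338960], [11.8896, -11.218333]].
Δ = (-18.7174, -19.4608), so (a, b)₂ = (-17.2937, -19.5608).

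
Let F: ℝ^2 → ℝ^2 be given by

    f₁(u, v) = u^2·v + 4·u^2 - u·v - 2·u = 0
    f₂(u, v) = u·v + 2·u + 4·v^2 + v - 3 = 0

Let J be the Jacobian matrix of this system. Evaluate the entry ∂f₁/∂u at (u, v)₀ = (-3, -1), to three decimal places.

∂f₁/∂u = 2·u·v + 8·u - v - 2.
At (-3, -1) this is -19.000.

-19.000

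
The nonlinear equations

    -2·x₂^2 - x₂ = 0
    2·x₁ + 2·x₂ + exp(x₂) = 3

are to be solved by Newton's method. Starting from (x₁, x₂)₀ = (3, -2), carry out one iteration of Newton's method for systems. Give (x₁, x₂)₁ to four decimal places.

(2.5172, -1.1429)

At (3, -2): F = (-6.0000, -0.864665).
Jacobian J = [[0, -4·x₂ - 1], [2, exp(x₂) + 2]].
At the point, J = [[0.0000, 7.0000], [2.0000, 2.135335]] (det J = -14.0000).
Solving J·Δ = −F gives Δ = (-0.4828, 0.8571).
Then the next iterate is (x₁, x₂)₁ = (2.5172, -1.1429).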